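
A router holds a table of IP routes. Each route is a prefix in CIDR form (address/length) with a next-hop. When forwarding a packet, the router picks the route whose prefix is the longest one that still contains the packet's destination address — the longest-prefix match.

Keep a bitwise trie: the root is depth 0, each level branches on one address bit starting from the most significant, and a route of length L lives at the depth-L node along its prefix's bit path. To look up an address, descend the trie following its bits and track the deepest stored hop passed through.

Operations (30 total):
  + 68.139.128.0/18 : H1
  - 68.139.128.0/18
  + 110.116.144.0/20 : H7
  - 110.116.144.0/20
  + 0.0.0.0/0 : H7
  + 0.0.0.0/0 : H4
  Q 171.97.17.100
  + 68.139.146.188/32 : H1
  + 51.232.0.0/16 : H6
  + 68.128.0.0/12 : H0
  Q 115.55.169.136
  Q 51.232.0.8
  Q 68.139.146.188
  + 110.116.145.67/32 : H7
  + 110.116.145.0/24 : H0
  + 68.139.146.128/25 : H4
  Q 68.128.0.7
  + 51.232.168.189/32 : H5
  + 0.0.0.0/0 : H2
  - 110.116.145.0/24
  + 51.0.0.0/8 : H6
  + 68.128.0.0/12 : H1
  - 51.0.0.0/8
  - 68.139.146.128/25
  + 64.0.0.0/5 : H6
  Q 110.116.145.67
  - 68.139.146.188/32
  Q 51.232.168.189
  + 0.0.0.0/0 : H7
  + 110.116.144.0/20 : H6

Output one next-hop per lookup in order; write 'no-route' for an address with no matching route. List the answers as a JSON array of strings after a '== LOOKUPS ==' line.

Process each operation:
  add 68.139.128.0/18 -> H1 at depth 18
  del 68.139.128.0/18 (clear depth 18)
  add 110.116.144.0/20 -> H7 at depth 20
  del 110.116.144.0/20 (clear depth 20)
  add 0.0.0.0/0 -> H7 at depth 0
  add 0.0.0.0/0 -> H4 at depth 0
  Q 171.97.17.100: descend ε ; hops seen [H4] ; pick H4
  add 68.139.146.188/32 -> H1 at depth 32
  add 51.232.0.0/16 -> H6 at depth 16
  add 68.128.0.0/12 -> H0 at depth 12
  Q 115.55.169.136: descend 011 ; hops seen [H4] ; pick H4
  Q 51.232.0.8: descend 0011001111101000 ; hops seen [H4,H6] ; pick H6
  Q 68.139.146.188: descend 01000100100010111001001010111100 ; hops seen [H4,H0,H1] ; pick H1
  add 110.116.145.67/32 -> H7 at depth 32
  add 110.116.145.0/24 -> H0 at depth 24
  add 68.139.146.128/25 -> H4 at depth 25
  Q 68.128.0.7: descend 010001001000 ; hops seen [H4,H0] ; pick H0
  add 51.232.168.189/32 -> H5 at depth 32
  add 0.0.0.0/0 -> H2 at depth 0
  del 110.116.145.0/24 (clear depth 24)
  add 51.0.0.0/8 -> H6 at depth 8
  add 68.128.0.0/12 -> H1 at depth 12
  del 51.0.0.0/8 (clear depth 8)
  del 68.139.146.128/25 (clear depth 25)
  add 64.0.0.0/5 -> H6 at depth 5
  Q 110.116.145.67: descend 01101110011101001001000101000011 ; hops seen [H2,H7] ; pick H7
  del 68.139.146.188/32 (clear depth 32)
  Q 51.232.168.189: descend 00110011111010001010100010111101 ; hops seen [H2,H6,H5] ; pick H5
  add 0.0.0.0/0 -> H7 at depth 0
  add 110.116.144.0/20 -> H6 at depth 20

== LOOKUPS ==
["H4","H4","H6","H1","H0","H7","H5"]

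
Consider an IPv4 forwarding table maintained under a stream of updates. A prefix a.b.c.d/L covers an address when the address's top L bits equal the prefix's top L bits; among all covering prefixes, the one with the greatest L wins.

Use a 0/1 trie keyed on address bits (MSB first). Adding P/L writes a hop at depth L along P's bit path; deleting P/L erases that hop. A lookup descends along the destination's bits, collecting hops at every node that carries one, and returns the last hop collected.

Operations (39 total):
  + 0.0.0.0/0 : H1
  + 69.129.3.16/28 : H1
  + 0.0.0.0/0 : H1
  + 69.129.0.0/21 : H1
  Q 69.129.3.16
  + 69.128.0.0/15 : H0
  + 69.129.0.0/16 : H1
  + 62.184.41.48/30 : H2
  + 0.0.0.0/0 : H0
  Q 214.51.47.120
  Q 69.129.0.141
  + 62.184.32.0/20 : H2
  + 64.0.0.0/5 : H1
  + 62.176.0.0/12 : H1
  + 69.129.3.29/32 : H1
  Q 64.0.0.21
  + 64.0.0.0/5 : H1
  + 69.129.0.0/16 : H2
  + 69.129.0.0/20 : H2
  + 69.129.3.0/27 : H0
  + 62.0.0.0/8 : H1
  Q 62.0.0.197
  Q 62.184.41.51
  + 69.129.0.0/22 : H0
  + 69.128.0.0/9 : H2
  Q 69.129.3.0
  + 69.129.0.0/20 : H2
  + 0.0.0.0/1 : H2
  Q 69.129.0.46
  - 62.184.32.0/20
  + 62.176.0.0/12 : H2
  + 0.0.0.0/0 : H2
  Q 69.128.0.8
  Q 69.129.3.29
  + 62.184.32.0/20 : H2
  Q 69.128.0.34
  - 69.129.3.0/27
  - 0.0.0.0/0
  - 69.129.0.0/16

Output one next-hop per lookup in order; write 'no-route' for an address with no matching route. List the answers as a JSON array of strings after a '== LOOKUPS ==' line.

Process each operation:
  add 0.0.0.0/0 -> H1 at depth 0
  add 69.129.3.16/28 -> H1 at depth 28
  add 0.0.0.0/0 -> H1 at depth 0
  add 69.129.0.0/21 -> H1 at depth 21
  Q 69.129.3.16: descend 0100010110000001000000110001 ; hops seen [H1,H1,H1] ; pick H1
  add 69.128.0.0/15 -> H0 at depth 15
  add 69.129.0.0/16 -> H1 at depth 16
  add 62.184.41.48/30 -> H2 at depth 30
  add 0.0.0.0/0 -> H0 at depth 0
  Q 214.51.47.120: descend ε ; hops seen [H0] ; pick H0
  Q 69.129.0.141: descend 0100010110000001000000 ; hops seen [H0,H0,H1,H1] ; pick H1
  add 62.184.32.0/20 -> H2 at depth 20
  add 64.0.0.0/5 -> H1 at depth 5
  add 62.176.0.0/12 -> H1 at depth 12
  add 69.129.3.29/32 -> H1 at depth 32
  Q 64.0.0.21: descend 01000 ; hops seen [H0,H1] ; pick H1
  add 64.0.0.0/5 -> H1 at depth 5
  add 69.129.0.0/16 -> H2 at depth 16
  add 69.129.0.0/20 -> H2 at depth 20
  add 69.129.3.0/27 -> H0 at depth 27
  add 62.0.0.0/8 -> H1 at depth 8
  Q 62.0.0.197: descend 00111110 ; hops seen [H0,H1] ; pick H1
  Q 62.184.41.51: descend 001111101011100000101001001100 ; hops seen [H0,H1,H1,H2,H2] ; pick H2
  add 69.129.0.0/22 -> H0 at depth 22
  add 69.128.0.0/9 -> H2 at depth 9
  Q 69.129.3.0: descend 010001011000000100000011000 ; hops seen [H0,H1,H2,H0,H2,H2,H1,H0,H0] ; pick H0
  add 69.129.0.0/20 -> H2 at depth 20
  add 0.0.0.0/1 -> H2 at depth 1
  Q 69.129.0.46: descend 0100010110000001000000 ; hops seen [H0,H2,H1,H2,H0,H2,H2,H1,H0] ; pick H0
  - 62.184.32.0/20 clear@20
  add 62.176.0.0/12 -> H2 at depth 12
  add 0.0.0.0/0 -> H2 at depth 0
  Q 69.128.0.8: descend 010001011000000 ; hops seen [H2,H2,H1,H2,H0] ; pick H0
  Q 69.129.3.29: descend 01000101100000010000001100011101 ; hops seen [H2,H2,H1,H2,H0,H2,H2,H1,H0,H0,H1,H1] ; pick H1
  add 62.184.32.0/20 -> H2 at depth 20
  Q 69.128.0.34: descend 010001011000000 ; hops seen [H2,H2,H1,H2,H0] ; pick H0
  - 69.129.3.0/27 clear@27
  - 0.0.0.0/0 clear@0
  - 69.129.0.0/16 clear@16

== LOOKUPS ==
["H1","H0","H1","H1","H1","H2","H0","H0","H0","H1","H0"]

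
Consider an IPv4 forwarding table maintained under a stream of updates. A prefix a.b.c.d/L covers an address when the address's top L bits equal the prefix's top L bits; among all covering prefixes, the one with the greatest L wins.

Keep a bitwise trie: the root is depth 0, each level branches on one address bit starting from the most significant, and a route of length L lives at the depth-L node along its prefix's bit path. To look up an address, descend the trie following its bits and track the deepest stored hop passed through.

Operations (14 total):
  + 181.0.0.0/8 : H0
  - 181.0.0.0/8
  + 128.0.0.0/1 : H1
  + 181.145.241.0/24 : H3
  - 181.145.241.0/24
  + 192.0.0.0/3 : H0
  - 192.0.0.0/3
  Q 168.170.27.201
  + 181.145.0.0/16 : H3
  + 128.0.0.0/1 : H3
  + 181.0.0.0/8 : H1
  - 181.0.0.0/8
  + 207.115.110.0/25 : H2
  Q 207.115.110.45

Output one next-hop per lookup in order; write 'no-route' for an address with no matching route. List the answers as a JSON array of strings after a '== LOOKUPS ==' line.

Trace:
  + 181.0.0.0/8 (H0) depth=8
  - 181.0.0.0/8 clear@8
  + 128.0.0.0/1 (H1) depth=1
  + 181.145.241.0/24 (H3) depth=24
  - 181.145.241.0/24 clear@24
  + 192.0.0.0/3 (H0) depth=3
  - 192.0.0.0/3 clear@3
  lookup 168.170.27.201: bits 101 walk d0:-→d1:H1→d2:-→d3:- -> H1
  + 181.145.0.0/16 (H3) depth=16
  + 128.0.0.0/1 (H3) depth=1
  + 181.0.0.0/8 (H1) depth=8
  - 181.0.0.0/8 clear@8
  + 207.115.110.0/25 (H2) depth=25
  lookup 207.115.110.45: bits 1100111101110011011011100 walk d0:-→d1:H3→d2:-→d3:-→d4:-→d5:-→d6:-→d7:-→d8:-→d9:-→d10:-→d11:-→d12:-→d13:-→d14:-→d15:-→d16:-→d17:-→d18:-→d19:-→d20:-→d21:-→d22:-→d23:-→d24:-→d25:H2 -> H2

== LOOKUPS ==
["H1","H2"]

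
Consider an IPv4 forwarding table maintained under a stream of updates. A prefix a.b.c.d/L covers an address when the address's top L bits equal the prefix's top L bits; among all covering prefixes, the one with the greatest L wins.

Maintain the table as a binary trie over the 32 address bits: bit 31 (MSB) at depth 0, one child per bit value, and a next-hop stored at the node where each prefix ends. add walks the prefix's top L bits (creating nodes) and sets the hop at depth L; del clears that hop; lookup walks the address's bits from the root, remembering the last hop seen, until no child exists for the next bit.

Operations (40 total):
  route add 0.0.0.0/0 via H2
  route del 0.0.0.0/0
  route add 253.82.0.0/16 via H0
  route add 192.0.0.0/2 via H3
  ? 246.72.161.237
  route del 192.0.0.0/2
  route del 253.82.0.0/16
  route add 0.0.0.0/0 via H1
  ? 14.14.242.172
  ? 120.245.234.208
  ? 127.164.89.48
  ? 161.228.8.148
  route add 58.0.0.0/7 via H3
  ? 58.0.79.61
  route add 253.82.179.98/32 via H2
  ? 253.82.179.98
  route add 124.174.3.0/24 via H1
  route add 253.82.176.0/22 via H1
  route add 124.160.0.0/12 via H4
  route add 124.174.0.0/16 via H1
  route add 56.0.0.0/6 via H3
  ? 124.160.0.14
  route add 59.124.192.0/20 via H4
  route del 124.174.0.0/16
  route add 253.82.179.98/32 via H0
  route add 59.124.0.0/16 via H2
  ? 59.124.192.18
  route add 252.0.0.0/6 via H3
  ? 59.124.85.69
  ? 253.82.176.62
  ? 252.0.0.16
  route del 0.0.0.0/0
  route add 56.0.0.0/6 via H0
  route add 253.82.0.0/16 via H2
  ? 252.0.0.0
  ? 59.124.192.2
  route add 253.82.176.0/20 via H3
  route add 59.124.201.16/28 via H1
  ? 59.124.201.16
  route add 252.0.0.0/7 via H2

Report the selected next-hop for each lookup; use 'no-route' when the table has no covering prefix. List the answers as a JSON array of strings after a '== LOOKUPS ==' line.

Trace:
  + 0.0.0.0/0 (H2) depth=0
  - 0.0.0.0/0 clear@0
  + 253.82.0.0/16 (H0) depth=16
  + 192.0.0.0/2 (H3) depth=2
  Q 246.72.161.237: descend 1111 ; hops seen [H3] ; pick H3
  - 192.0.0.0/2 clear@2
  - 253.82.0.0/16 clear@16
  + 0.0.0.0/0 (H1) depth=0
  Q 14.14.242.172: descend ε ; hops seen [H1] ; pick H1
  Q 120.245.234.208: descend ε ; hops seen [H1] ; pick H1
  Q 127.164.89.48: descend ε ; hops seen [H1] ; pick H1
  Q 161.228.8.148: descend 1 ; hops seen [H1] ; pick H1
  + 58.0.0.0/7 (H3) depth=7
  Q 58.0.79.61: descend 0011101 ; hops seen [H1,H3] ; pick H3
  + 253.82.179.98/32 (H2) depth=32
  Q 253.82.179.98: descend 11111101010100101011001101100010 ; hops seen [H1,H2] ; pick H2
  + 124.174.3.0/24 (H1) depth=24
  + 253.82.176.0/22 (H1) depth=22
  + 124.160.0.0/12 (H4) depth=12
  + 124.174.0.0/16 (H1) depth=16
  + 56.0.0.0/6 (H3) depth=6
  Q 124.160.0.14: descend 011111001010 ; hops seen [H1,H4] ; pick H4
  + 59.124.192.0/20 (H4) depth=20
  - 124.174.0.0/16 clear@16
  + 253.82.179.98/32 (H0) depth=32
  + 59.124.0.0/16 (H2) depth=16
  Q 59.124.192.18: descend 00111011011111001100 ; hops seen [H1,H3,H3,H2,H4] ; pick H4
  + 252.0.0.0/6 (H3) depth=6
  Q 59.124.85.69: descend 0011101101111100 ; hops seen [H1,H3,H3,H2] ; pick H2
  Q 253.82.176.62: descend 1111110101010010101100 ; hops seen [H1,H3,H1] ; pick H1
  Q 252.0.0.16: descend 1111110 ; hops seen [H1,H3] ; pick H3
  - 0.0.0.0/0 clear@0
  + 56.0.0.0/6 (H0) depth=6
  + 253.82.0.0/16 (H2) depth=16
  Q 252.0.0.0: descend 1111110 ; hops seen [H3] ; pick H3
  Q 59.124.192.2: descend 00111011011111001100 ; hops seen [H0,H3,H2,H4] ; pick H4
  + 253.82.176.0/20 (H3) depth=20
  + 59.124.201.16/28 (H1) depth=28
  Q 59.124.201.16: descend 0011101101111100110010010001 ; hops seen [H0,H3,H2,H4,H1] ; pick H1
  + 252.0.0.0/7 (H2) depth=7

== LOOKUPS ==
["H3","H1","H1","H1","H1","H3","H2","H4","H4","H2","H1","H3","H3","H4","H1"]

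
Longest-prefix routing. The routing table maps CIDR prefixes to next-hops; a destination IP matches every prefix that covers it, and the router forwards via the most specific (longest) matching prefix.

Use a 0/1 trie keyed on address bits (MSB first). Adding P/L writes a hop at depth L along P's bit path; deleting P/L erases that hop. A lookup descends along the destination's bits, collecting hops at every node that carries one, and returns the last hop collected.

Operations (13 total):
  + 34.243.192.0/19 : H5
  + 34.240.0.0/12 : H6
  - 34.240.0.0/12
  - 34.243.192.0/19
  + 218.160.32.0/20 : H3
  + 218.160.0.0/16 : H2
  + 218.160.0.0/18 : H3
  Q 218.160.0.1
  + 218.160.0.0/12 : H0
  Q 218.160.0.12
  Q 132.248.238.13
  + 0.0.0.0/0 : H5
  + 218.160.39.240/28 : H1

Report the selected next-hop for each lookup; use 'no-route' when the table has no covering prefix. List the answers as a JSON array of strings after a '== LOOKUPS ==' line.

Trace:
  + 34.243.192.0/19 (H5) depth=19
  + 34.240.0.0/12 (H6) depth=12
  del 34.240.0.0/12 (clear depth 12)
  del 34.243.192.0/19 (clear depth 19)
  + 218.160.32.0/20 (H3) depth=20
  + 218.160.0.0/16 (H2) depth=16
  + 218.160.0.0/18 (H3) depth=18
  ? 218.160.0.1  path d0:-→d1:-→d2:-→d3:-→d4:-→d5:-→d6:-→d7:-→d8:-→d9:-→d10:-→d11:-→d12:-→d13:-→d14:-→d15:-→d16:H2→d17:-→d18:H3  best=H3
  + 218.160.0.0/12 (H0) depth=12
  ? 218.160.0.12  path d0:-→d1:-→d2:-→d3:-→d4:-→d5:-→d6:-→d7:-→d8:-→d9:-→d10:-→d11:-→d12:H0→d13:-→d14:-→d15:-→d16:H2→d17:-→d18:H3  best=H3
  ? 132.248.238.13  path d0:-→d1:-  best=no-route
  + 0.0.0.0/0 (H5) depth=0
  + 218.160.39.240/28 (H1) depth=28

== LOOKUPS ==
["H3","H3","no-route"]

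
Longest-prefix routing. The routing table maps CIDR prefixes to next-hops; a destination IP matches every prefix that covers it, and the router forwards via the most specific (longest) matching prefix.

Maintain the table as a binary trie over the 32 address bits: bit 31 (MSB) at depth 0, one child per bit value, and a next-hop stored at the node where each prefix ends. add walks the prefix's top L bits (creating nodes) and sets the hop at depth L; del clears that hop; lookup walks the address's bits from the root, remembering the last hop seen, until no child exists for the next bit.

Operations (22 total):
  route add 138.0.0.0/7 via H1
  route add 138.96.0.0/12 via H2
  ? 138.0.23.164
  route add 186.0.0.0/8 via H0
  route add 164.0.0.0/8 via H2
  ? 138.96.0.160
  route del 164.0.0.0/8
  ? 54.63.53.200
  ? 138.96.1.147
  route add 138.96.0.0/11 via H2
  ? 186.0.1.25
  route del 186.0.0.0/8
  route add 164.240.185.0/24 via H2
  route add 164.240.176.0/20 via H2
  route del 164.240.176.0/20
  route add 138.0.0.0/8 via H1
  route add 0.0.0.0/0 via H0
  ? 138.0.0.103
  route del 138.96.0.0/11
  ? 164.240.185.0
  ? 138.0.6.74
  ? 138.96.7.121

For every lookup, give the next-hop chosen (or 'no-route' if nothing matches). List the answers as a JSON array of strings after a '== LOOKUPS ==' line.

Trace:
  add 138.0.0.0/7 -> H1 at depth 7
  add 138.96.0.0/12 -> H2 at depth 12
  ? 138.0.23.164  path d0:-→d1:-→d2:-→d3:-→d4:-→d5:-→d6:-→d7:H1→d8:-→d9:-  best=H1
  add 186.0.0.0/8 -> H0 at depth 8
  add 164.0.0.0/8 -> H2 at depth 8
  ? 138.96.0.160  path d0:-→d1:-→d2:-→d3:-→d4:-→d5:-→d6:-→d7:H1→d8:-→d9:-→d10:-→d11:-→d12:H2  best=H2
  - 164.0.0.0/8 clear@8
  ? 54.63.53.200  path d0:-  best=no-route
  ? 138.96.1.147  path d0:-→d1:-→d2:-→d3:-→d4:-→d5:-→d6:-→d7:H1→d8:-→d9:-→d10:-→d11:-→d12:H2  best=H2
  add 138.96.0.0/11 -> H2 at depth 11
  ? 186.0.1.25  path d0:-→d1:-→d2:-→d3:-→d4:-→d5:-→d6:-→d7:-→d8:H0  best=H0
  - 186.0.0.0/8 clear@8
  add 164.240.185.0/24 -> H2 at depth 24
  add 164.240.176.0/20 -> H2 at depth 20
  - 164.240.176.0/20 clear@20
  add 138.0.0.0/8 -> H1 at depth 8
  add 0.0.0.0/0 -> H0 at depth 0
  ? 138.0.0.103  path d0:H0→d1:-→d2:-→d3:-→d4:-→d5:-→d6:-→d7:H1→d8:H1→d9:-  best=H1
  - 138.96.0.0/11 clear@11
  ? 164.240.185.0  path d0:H0→d1:-→d2:-→d3:-→d4:-→d5:-→d6:-→d7:-→d8:-→d9:-→d10:-→d11:-→d12:-→d13:-→d14:-→d15:-→d16:-→d17:-→d18:-→d19:-→d20:-→d21:-→d22:-→d23:-→d24:H2  best=H2
  ? 138.0.6.74  path d0:H0→d1:-→d2:-→d3:-→d4:-→d5:-→d6:-→d7:H1→d8:H1→d9:-  best=H1
  ? 138.96.7.121  path d0:H0→d1:-→d2:-→d3:-→d4:-→d5:-→d6:-→d7:H1→d8:H1→d9:-→d10:-→d11:-→d12:H2  best=H2

== LOOKUPS ==
["H1","H2","no-route","H2","H0","H1","H2","H1","H2"]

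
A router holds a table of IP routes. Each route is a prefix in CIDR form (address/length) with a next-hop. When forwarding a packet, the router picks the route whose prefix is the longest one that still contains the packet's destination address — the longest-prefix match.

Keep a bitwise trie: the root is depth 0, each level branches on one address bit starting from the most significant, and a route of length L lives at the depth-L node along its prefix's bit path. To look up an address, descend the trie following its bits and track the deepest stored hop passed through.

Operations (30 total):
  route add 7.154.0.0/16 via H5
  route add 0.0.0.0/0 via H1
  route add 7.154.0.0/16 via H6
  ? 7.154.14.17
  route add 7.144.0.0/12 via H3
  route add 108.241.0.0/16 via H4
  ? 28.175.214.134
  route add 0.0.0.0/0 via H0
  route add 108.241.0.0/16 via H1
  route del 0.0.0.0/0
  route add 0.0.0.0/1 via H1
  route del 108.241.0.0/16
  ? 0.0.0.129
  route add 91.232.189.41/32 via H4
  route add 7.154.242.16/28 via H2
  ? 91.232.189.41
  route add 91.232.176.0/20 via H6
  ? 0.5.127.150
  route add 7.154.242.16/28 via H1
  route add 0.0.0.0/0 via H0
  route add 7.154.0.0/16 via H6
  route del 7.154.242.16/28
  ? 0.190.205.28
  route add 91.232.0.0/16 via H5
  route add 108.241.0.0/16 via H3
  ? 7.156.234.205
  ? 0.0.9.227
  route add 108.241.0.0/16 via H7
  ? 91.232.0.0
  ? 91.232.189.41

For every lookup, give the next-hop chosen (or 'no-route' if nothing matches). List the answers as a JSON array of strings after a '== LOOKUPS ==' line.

Process each operation:
  + 7.154.0.0/16 (H5) depth=16
  + 0.0.0.0/0 (H1) depth=0
  + 7.154.0.0/16 (H6) depth=16
  lookup 7.154.14.17: bits 0000011110011010 walk d0:H1→d1:-→d2:-→d3:-→d4:-→d5:-→d6:-→d7:-→d8:-→d9:-→d10:-→d11:-→d12:-→d13:-→d14:-→d15:-→d16:H6 -> H6
  + 7.144.0.0/12 (H3) depth=12
  + 108.241.0.0/16 (H4) depth=16
  lookup 28.175.214.134: bits 000 walk d0:H1→d1:-→d2:-→d3:- -> H1
  + 0.0.0.0/0 (H0) depth=0
  + 108.241.0.0/16 (H1) depth=16
  del 0.0.0.0/0 (clear depth 0)
  + 0.0.0.0/1 (H1) depth=1
  del 108.241.0.0/16 (clear depth 16)
  lookup 0.0.0.129: bits 00000 walk d0:-→d1:H1→d2:-→d3:-→d4:-→d5:- -> H1
  + 91.232.189.41/32 (H4) depth=32
  + 7.154.242.16/28 (H2) depth=28
  lookup 91.232.189.41: bits 01011011111010001011110100101001 walk d0:-→d1:H1→d2:-→d3:-→d4:-→d5:-→d6:-→d7:-→d8:-→d9:-→d10:-→d11:-→d12:-→d13:-→d14:-→d15:-→d16:-→d17:-→d18:-→d19:-→d20:-→d21:-→d22:-→d23:-→d24:-→d25:-→d26:-→d27:-→d28:-→d29:-→d30:-→d31:-→d32:H4 -> H4
  + 91.232.176.0/20 (H6) depth=20
  lookup 0.5.127.150: bits 00000 walk d0:-→d1:H1→d2:-→d3:-→d4:-→d5:- -> H1
  + 7.154.242.16/28 (H1) depth=28
  + 0.0.0.0/0 (H0) depth=0
  + 7.154.0.0/16 (H6) depth=16
  del 7.154.242.16/28 (clear depth 28)
  lookup 0.190.205.28: bits 00000 walk d0:H0→d1:H1→d2:-→d3:-→d4:-→d5:- -> H1
  + 91.232.0.0/16 (H5) depth=16
  + 108.241.0.0/16 (H3) depth=16
  lookup 7.156.234.205: bits 0000011110011 walk d0:H0→d1:H1→d2:-→d3:-→d4:-→d5:-→d6:-→d7:-→d8:-→d9:-→d10:-→d11:-→d12:H3→d13:- -> H3
  lookup 0.0.9.227: bits 00000 walk d0:H0→d1:H1→d2:-→d3:-→d4:-→d5:- -> H1
  + 108.241.0.0/16 (H7) depth=16
  lookup 91.232.0.0: bits 0101101111101000 walk d0:H0→d1:H1→d2:-→d3:-→d4:-→d5:-→d6:-→d7:-→d8:-→d9:-→d10:-→d11:-→d12:-→d13:-→d14:-→d15:-→d16:H5 -> H5
  lookup 91.232.189.41: bits 01011011111010001011110100101001 walk d0:H0→d1:H1→d2:-→d3:-→d4:-→d5:-→d6:-→d7:-→d8:-→d9:-→d10:-→d11:-→d12:-→d13:-→d14:-→d15:-→d16:H5→d17:-→d18:-→d19:-→d20:H6→d21:-→d22:-→d23:-→d24:-→d25:-→d26:-→d27:-→d28:-→d29:-→d30:-→d31:-→d32:H4 -> H4

== LOOKUPS ==
["H6","H1","H1","H4","H1","H1","H3","H1","H5","H4"]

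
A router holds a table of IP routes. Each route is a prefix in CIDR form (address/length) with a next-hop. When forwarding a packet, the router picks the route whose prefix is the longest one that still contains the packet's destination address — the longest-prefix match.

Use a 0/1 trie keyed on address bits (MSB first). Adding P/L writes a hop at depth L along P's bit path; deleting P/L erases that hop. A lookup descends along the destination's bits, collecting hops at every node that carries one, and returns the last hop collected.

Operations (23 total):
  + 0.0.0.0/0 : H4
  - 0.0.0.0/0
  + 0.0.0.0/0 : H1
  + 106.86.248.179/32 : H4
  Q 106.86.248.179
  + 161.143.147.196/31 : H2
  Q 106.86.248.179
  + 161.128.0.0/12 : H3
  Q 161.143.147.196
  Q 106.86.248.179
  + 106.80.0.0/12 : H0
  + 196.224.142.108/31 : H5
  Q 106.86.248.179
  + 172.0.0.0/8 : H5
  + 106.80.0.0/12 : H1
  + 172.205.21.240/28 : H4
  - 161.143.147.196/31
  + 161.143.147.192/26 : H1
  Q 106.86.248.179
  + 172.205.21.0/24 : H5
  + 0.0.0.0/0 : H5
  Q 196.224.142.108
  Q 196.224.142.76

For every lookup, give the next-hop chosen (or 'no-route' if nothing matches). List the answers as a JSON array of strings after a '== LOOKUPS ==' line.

Apply in order:
  add 0.0.0.0/0 -> H4 at depth 0
  del 0.0.0.0/0 (clear depth 0)
  add 0.0.0.0/0 -> H1 at depth 0
  add 106.86.248.179/32 -> H4 at depth 32
  lookup 106.86.248.179: bits 01101010010101101111100010110011 walk d0:H1→d1:-→d2:-→d3:-→d4:-→d5:-→d6:-→d7:-→d8:-→d9:-→d10:-→d11:-→d12:-→d13:-→d14:-→d15:-→d16:-→d17:-→d18:-→d19:-→d20:-→d21:-→d22:-→d23:-→d24:-→d25:-→d26:-→d27:-→d28:-→d29:-→d30:-→d31:-→d32:H4 -> H4
  add 161.143.147.196/31 -> H2 at depth 31
  lookup 106.86.248.179: bits 01101010010101101111100010110011 walk d0:H1→d1:-→d2:-→d3:-→d4:-→d5:-→d6:-→d7:-→d8:-→d9:-→d10:-→d11:-→d12:-→d13:-→d14:-→d15:-→d16:-→d17:-→d18:-→d19:-→d20:-→d21:-→d22:-→d23:-→d24:-→d25:-→d26:-→d27:-→d28:-→d29:-→d30:-→d31:-→d32:H4 -> H4
  add 161.128.0.0/12 -> H3 at depth 12
  lookup 161.143.147.196: bits 1010000110001111100100111100010 walk d0:H1→d1:-→d2:-→d3:-→d4:-→d5:-→d6:-→d7:-→d8:-→d9:-→d10:-→d11:-→d12:H3→d13:-→d14:-→d15:-→d16:-→d17:-→d18:-→d19:-→d20:-→d21:-→d22:-→d23:-→d24:-→d25:-→d26:-→d27:-→d28:-→d29:-→d30:-→d31:H2 -> H2
  lookup 106.86.248.179: bits 01101010010101101111100010110011 walk d0:H1→d1:-→d2:-→d3:-→d4:-→d5:-→d6:-→d7:-→d8:-→d9:-→d10:-→d11:-→d12:-→d13:-→d14:-→d15:-→d16:-→d17:-→d18:-→d19:-→d20:-→d21:-→d22:-→d23:-→d24:-→d25:-→d26:-→d27:-→d28:-→d29:-→d30:-→d31:-→d32:H4 -> H4
  add 106.80.0.0/12 -> H0 at depth 12
  add 196.224.142.108/31 -> H5 at depth 31
  lookup 106.86.248.179: bits 01101010010101101111100010110011 walk d0:H1→d1:-→d2:-→d3:-→d4:-→d5:-→d6:-→d7:-→d8:-→d9:-→d10:-→d11:-→d12:H0→d13:-→d14:-→d15:-→d16:-→d17:-→d18:-→d19:-→d20:-→d21:-→d22:-→d23:-→d24:-→d25:-→d26:-→d27:-→d28:-→d29:-→d30:-→d31:-→d32:H4 -> H4
  add 172.0.0.0/8 -> H5 at depth 8
  add 106.80.0.0/12 -> H1 at depth 12
  add 172.205.21.240/28 -> H4 at depth 28
  del 161.143.147.196/31 (clear depth 31)
  add 161.143.147.192/26 -> H1 at depth 26
  lookup 106.86.248.179: bits 01101010010101101111100010110011 walk d0:H1→d1:-→d2:-→d3:-→d4:-→d5:-→d6:-→d7:-→d8:-→d9:-→d10:-→d11:-→d12:H1→d13:-→d14:-→d15:-→d16:-→d17:-→d18:-→d19:-→d20:-→d21:-→d22:-→d23:-→d24:-→d25:-→d26:-→d27:-→d28:-→d29:-→d30:-→d31:-→d32:H4 -> H4
  add 172.205.21.0/24 -> H5 at depth 24
  add 0.0.0.0/0 -> H5 at depth 0
  lookup 196.224.142.108: bits 1100010011100000100011100110110 walk d0:H5→d1:-→d2:-→d3:-→d4:-→d5:-→d6:-→d7:-→d8:-→d9:-→d10:-→d11:-→d12:-→d13:-→d14:-→d15:-→d16:-→d17:-→d18:-→d19:-→d20:-→d21:-→d22:-→d23:-→d24:-→d25:-→d26:-→d27:-→d28:-→d29:-→d30:-→d31:H5 -> H5
  lookup 196.224.142.76: bits 11000100111000001000111001 walk d0:H5→d1:-→d2:-→d3:-→d4:-→d5:-→d6:-→d7:-→d8:-→d9:-→d10:-→d11:-→d12:-→d13:-→d14:-→d15:-→d16:-→d17:-→d18:-→d19:-→d20:-→d21:-→d22:-→d23:-→d24:-→d25:-→d26:- -> H5

== LOOKUPS ==
["H4","H4","H2","H4","H4","H4","H5","H5"]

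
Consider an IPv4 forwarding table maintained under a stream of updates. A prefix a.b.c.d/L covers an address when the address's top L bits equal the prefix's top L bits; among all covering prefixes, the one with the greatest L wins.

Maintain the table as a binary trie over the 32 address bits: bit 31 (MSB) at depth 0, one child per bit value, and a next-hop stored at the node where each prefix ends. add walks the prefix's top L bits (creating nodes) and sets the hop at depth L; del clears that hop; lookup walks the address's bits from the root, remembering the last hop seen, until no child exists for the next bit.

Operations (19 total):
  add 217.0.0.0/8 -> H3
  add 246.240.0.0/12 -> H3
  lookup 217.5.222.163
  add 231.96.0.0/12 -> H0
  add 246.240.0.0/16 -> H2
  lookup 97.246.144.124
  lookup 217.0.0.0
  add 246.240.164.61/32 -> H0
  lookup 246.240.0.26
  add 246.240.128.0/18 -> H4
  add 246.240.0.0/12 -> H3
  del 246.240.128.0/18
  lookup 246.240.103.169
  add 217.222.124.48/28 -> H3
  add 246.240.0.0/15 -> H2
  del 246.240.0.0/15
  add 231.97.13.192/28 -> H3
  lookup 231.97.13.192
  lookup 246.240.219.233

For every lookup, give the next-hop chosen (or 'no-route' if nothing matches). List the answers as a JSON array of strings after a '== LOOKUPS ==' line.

Apply in order:
  + 217.0.0.0/8 (H3) depth=8
  + 246.240.0.0/12 (H3) depth=12
  Q 217.5.222.163: descend 11011001 ; hops seen [H3] ; pick H3
  + 231.96.0.0/12 (H0) depth=12
  + 246.240.0.0/16 (H2) depth=16
  Q 97.246.144.124: descend ε ; hops seen [∅] ; pick no-route
  Q 217.0.0.0: descend 11011001 ; hops seen [H3] ; pick H3
  + 246.240.164.61/32 (H0) depth=32
  Q 246.240.0.26: descend 1111011011110000 ; hops seen [H3,H2] ; pick H2
  + 246.240.128.0/18 (H4) depth=18
  + 246.240.0.0/12 (H3) depth=12
  - 246.240.128.0/18 clear@18
  Q 246.240.103.169: descend 1111011011110000 ; hops seen [H3,H2] ; pick H2
  + 217.222.124.48/28 (H3) depth=28
  + 246.240.0.0/15 (H2) depth=15
  - 246.240.0.0/15 clear@15
  + 231.97.13.192/28 (H3) depth=28
  Q 231.97.13.192: descend 1110011101100001000011011100 ; hops seen [H0,H3] ; pick H3
  Q 246.240.219.233: descend 11110110111100001 ; hops seen [H3,H2] ; pick H2

== LOOKUPS ==
["H3","no-route","H3","H2","H2","H3","H2"]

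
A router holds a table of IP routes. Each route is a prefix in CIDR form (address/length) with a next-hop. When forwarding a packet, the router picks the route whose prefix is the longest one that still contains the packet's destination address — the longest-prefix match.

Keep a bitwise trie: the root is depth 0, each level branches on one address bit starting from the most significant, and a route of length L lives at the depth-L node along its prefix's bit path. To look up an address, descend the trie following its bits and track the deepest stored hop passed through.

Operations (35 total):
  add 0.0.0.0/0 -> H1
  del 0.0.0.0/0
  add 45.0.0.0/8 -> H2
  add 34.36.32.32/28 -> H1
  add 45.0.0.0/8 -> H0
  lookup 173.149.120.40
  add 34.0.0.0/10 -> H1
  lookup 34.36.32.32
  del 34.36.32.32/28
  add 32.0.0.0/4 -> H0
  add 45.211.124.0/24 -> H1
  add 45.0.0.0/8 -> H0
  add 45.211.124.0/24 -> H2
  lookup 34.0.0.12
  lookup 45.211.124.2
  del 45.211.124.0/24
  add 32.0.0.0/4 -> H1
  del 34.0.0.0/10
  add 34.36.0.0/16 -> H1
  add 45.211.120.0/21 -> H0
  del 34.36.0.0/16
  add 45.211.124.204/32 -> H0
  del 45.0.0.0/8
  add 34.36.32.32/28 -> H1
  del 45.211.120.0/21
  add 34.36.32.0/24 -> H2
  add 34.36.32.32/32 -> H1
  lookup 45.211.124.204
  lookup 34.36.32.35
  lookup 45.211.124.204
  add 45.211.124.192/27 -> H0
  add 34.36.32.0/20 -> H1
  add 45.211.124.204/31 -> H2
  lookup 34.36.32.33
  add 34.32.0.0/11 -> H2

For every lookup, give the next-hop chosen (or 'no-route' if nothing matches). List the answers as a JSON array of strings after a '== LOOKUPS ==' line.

Process each operation:
  + 0.0.0.0/0 (H1) depth=0
  - 0.0.0.0/0 clear@0
  + 45.0.0.0/8 (H2) depth=8
  + 34.36.32.32/28 (H1) depth=28
  + 45.0.0.0/8 (H0) depth=8
  lookup 173.149.120.40: bits ε walk d0:- -> no-route
  + 34.0.0.0/10 (H1) depth=10
  lookup 34.36.32.32: bits 0010001000100100001000000010 walk d0:-→d1:-→d2:-→d3:-→d4:-→d5:-→d6:-→d7:-→d8:-→d9:-→d10:H1→d11:-→d12:-→d13:-→d14:-→d15:-→d16:-→d17:-→d18:-→d19:-→d20:-→d21:-→d22:-→d23:-→d24:-→d25:-→d26:-→d27:-→d28:H1 -> H1
  - 34.36.32.32/28 clear@28
  + 32.0.0.0/4 (H0) depth=4
  + 45.211.124.0/24 (H1) depth=24
  + 45.0.0.0/8 (H0) depth=8
  + 45.211.124.0/24 (H2) depth=24
  lookup 34.0.0.12: bits 0010001000 walk d0:-→d1:-→d2:-→d3:-→d4:H0→d5:-→d6:-→d7:-→d8:-→d9:-→d10:H1 -> H1
  lookup 45.211.124.2: bits 001011011101001101111100 walk d0:-→d1:-→d2:-→d3:-→d4:H0→d5:-→d6:-→d7:-→d8:H0→d9:-→d10:-→d11:-→d12:-→d13:-→d14:-→d15:-→d16:-→d17:-→d18:-→d19:-→d20:-→d21:-→d22:-→d23:-→d24:H2 -> H2
  - 45.211.124.0/24 clear@24
  + 32.0.0.0/4 (H1) depth=4
  - 34.0.0.0/10 clear@10
  + 34.36.0.0/16 (H1) depth=16
  + 45.211.120.0/21 (H0) depth=21
  - 34.36.0.0/16 clear@16
  + 45.211.124.204/32 (H0) depth=32
  - 45.0.0.0/8 clear@8
  + 34.36.32.32/28 (H1) depth=28
  - 45.211.120.0/21 clear@21
  + 34.36.32.0/24 (H2) depth=24
  + 34.36.32.32/32 (H1) depth=32
  lookup 45.211.124.204: bits 00101101110100110111110011001100 walk d0:-→d1:-→d2:-→d3:-→d4:H1→d5:-→d6:-→d7:-→d8:-→d9:-→d10:-→d11:-→d12:-→d13:-→d14:-→d15:-→d16:-→d17:-→d18:-→d19:-→d20:-→d21:-→d22:-→d23:-→d24:-→d25:-→d26:-→d27:-→d28:-→d29:-→d30:-→d31:-→d32:H0 -> H0
  lookup 34.36.32.35: bits 001000100010010000100000001000 walk d0:-→d1:-→d2:-→d3:-→d4:H1→d5:-→d6:-→d7:-→d8:-→d9:-→d10:-→d11:-→d12:-→d13:-→d14:-→d15:-→d16:-→d17:-→d18:-→d19:-→d20:-→d21:-→d22:-→d23:-→d24:H2→d25:-→d26:-→d27:-→d28:H1→d29:-→d30:- -> H1
  lookup 45.211.124.204: bits 00101101110100110111110011001100 walk d0:-→d1:-→d2:-→d3:-→d4:H1→d5:-→d6:-→d7:-→d8:-→d9:-→d10:-→d11:-→d12:-→d13:-→d14:-→d15:-→d16:-→d17:-→d18:-→d19:-→d20:-→d21:-→d22:-→d23:-→d24:-→d25:-→d26:-→d27:-→d28:-→d29:-→d30:-→d31:-→d32:H0 -> H0
  + 45.211.124.192/27 (H0) depth=27
  + 34.36.32.0/20 (H1) depth=20
  + 45.211.124.204/31 (H2) depth=31
  lookup 34.36.32.33: bits 0010001000100100001000000010000 walk d0:-→d1:-→d2:-→d3:-→d4:H1→d5:-→d6:-→d7:-→d8:-→d9:-→d10:-→d11:-→d12:-→d13:-→d14:-→d15:-→d16:-→d17:-→d18:-→d19:-→d20:H1→d21:-→d22:-→d23:-→d24:H2→d25:-→d26:-→d27:-→d28:H1→d29:-→d30:-→d31:- -> H1
  + 34.32.0.0/11 (H2) depth=11

== LOOKUPS ==
["no-route","H1","H1","H2","H0","H1","H0","H1"]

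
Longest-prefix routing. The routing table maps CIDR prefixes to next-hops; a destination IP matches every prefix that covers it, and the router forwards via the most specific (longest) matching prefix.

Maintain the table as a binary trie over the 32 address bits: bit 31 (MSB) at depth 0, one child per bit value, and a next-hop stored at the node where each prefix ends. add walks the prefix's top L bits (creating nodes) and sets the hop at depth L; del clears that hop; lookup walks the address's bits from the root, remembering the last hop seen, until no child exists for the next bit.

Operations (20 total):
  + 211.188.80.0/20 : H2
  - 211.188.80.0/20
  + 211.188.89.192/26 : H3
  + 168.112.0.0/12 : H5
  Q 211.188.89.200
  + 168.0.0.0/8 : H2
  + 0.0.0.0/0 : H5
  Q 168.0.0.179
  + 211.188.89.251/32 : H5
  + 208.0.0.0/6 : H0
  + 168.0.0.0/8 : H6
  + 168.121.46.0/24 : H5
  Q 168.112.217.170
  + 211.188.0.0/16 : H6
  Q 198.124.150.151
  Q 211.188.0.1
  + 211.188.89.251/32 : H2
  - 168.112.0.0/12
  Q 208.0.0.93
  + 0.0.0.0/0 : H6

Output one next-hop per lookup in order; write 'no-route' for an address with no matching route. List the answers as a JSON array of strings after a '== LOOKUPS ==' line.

Process each operation:
  add 211.188.80.0/20 -> H2 at depth 20
  - 211.188.80.0/20 clear@20
  add 211.188.89.192/26 -> H3 at depth 26
  add 168.112.0.0/12 -> H5 at depth 12
  ? 211.188.89.200  path d0:-→d1:-→d2:-→d3:-→d4:-→d5:-→d6:-→d7:-→d8:-→d9:-→d10:-→d11:-→d12:-→d13:-→d14:-→d15:-→d16:-→d17:-→d18:-→d19:-→d20:-→d21:-→d22:-→d23:-→d24:-→d25:-→d26:H3  best=H3
  add 168.0.0.0/8 -> H2 at depth 8
  add 0.0.0.0/0 -> H5 at depth 0
  ? 168.0.0.179  path d0:H5→d1:-→d2:-→d3:-→d4:-→d5:-→d6:-→d7:-→d8:H2→d9:-  best=H2
  add 211.188.89.251/32 -> H5 at depth 32
  add 208.0.0.0/6 -> H0 at depth 6
  add 168.0.0.0/8 -> H6 at depth 8
  add 168.121.46.0/24 -> H5 at depth 24
  ? 168.112.217.170  path d0:H5→d1:-→d2:-→d3:-→d4:-→d5:-→d6:-→d7:-→d8:H6→d9:-→d10:-→d11:-→d12:H5  best=H5
  add 211.188.0.0/16 -> H6 at depth 16
  ? 198.124.150.151  path d0:H5→d1:-→d2:-→d3:-  best=H5
  ? 211.188.0.1  path d0:H5→d1:-→d2:-→d3:-→d4:-→d5:-→d6:H0→d7:-→d8:-→d9:-→d10:-→d11:-→d12:-→d13:-→d14:-→d15:-→d16:H6→d17:-  best=H6
  add 211.188.89.251/32 -> H2 at depth 32
  - 168.112.0.0/12 clear@12
  ? 208.0.0.93  path d0:H5→d1:-→d2:-→d3:-→d4:-→d5:-→d6:H0  best=H0
  add 0.0.0.0/0 -> H6 at depth 0

== LOOKUPS ==
["H3","H2","H5","H5","H6","H0"]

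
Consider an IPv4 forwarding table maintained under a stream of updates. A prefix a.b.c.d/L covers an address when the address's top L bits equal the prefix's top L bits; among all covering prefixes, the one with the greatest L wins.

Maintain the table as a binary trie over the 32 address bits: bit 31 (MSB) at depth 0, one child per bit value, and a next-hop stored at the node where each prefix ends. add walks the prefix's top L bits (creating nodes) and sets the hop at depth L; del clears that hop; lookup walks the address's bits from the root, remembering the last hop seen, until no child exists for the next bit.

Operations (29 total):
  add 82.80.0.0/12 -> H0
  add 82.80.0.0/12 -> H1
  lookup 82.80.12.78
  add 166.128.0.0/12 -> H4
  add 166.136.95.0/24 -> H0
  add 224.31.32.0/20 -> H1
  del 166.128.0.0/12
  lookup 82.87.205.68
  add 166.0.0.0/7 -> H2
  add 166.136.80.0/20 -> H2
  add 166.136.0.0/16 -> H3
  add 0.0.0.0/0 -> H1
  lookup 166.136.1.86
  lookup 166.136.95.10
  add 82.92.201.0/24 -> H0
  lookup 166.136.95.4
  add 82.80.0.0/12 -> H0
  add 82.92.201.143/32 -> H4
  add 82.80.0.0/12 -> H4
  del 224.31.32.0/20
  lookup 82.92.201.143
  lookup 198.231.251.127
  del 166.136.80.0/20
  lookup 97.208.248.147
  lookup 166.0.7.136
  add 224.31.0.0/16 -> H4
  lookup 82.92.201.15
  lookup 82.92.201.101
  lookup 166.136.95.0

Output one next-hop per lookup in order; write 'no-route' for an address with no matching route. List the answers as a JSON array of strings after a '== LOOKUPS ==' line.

Process each operation:
  + 82.80.0.0/12 (H0) depth=12
  + 82.80.0.0/12 (H1) depth=12
  ? 82.80.12.78  path d0:-→d1:-→d2:-→d3:-→d4:-→d5:-→d6:-→d7:-→d8:-→d9:-→d10:-→d11:-→d12:H1  best=H1
  + 166.128.0.0/12 (H4) depth=12
  + 166.136.95.0/24 (H0) depth=24
  + 224.31.32.0/20 (H1) depth=20
  - 166.128.0.0/12 clear@12
  ? 82.87.205.68  path d0:-→d1:-→d2:-→d3:-→d4:-→d5:-→d6:-→d7:-→d8:-→d9:-→d10:-→d11:-→d12:H1  best=H1
  + 166.0.0.0/7 (H2) depth=7
  + 166.136.80.0/20 (H2) depth=20
  + 166.136.0.0/16 (H3) depth=16
  + 0.0.0.0/0 (H1) depth=0
  ? 166.136.1.86  path d0:H1→d1:-→d2:-→d3:-→d4:-→d5:-→d6:-→d7:H2→d8:-→d9:-→d10:-→d11:-→d12:-→d13:-→d14:-→d15:-→d16:H3→d17:-  best=H3
  ? 166.136.95.10  path d0:H1→d1:-→d2:-→d3:-→d4:-→d5:-→d6:-→d7:H2→d8:-→d9:-→d10:-→d11:-→d12:-→d13:-→d14:-→d15:-→d16:H3→d17:-→d18:-→d19:-→d20:H2→d21:-→d22:-→d23:-→d24:H0  best=H0
  + 82.92.201.0/24 (H0) depth=24
  ? 166.136.95.4  path d0:H1→d1:-→d2:-→d3:-→d4:-→d5:-→d6:-→d7:H2→d8:-→d9:-→d10:-→d11:-→d12:-→d13:-→d14:-→d15:-→d16:H3→d17:-→d18:-→d19:-→d20:H2→d21:-→d22:-→d23:-→d24:H0  best=H0
  + 82.80.0.0/12 (H0) depth=12
  + 82.92.201.143/32 (H4) depth=32
  + 82.80.0.0/12 (H4) depth=12
  - 224.31.32.0/20 clear@20
  ? 82.92.201.143  path d0:H1→d1:-→d2:-→d3:-→d4:-→d5:-→d6:-→d7:-→d8:-→d9:-→d10:-→d11:-→d12:H4→d13:-→d14:-→d15:-→d16:-→d17:-→d18:-→d19:-→d20:-→d21:-→d22:-→d23:-→d24:H0→d25:-→d26:-→d27:-→d28:-→d29:-→d30:-→d31:-→d32:H4  best=H4
  ? 198.231.251.127  path d0:H1→d1:-→d2:-  best=H1
  - 166.136.80.0/20 clear@20
  ? 97.208.248.147  path d0:H1→d1:-→d2:-  best=H1
  ? 166.0.7.136  path d0:H1→d1:-→d2:-→d3:-→d4:-→d5:-→d6:-→d7:H2→d8:-  best=H2
  + 224.31.0.0/16 (H4) depth=16
  ? 82.92.201.15  path d0:H1→d1:-→d2:-→d3:-→d4:-→d5:-→d6:-→d7:-→d8:-→d9:-→d10:-→d11:-→d12:H4→d13:-→d14:-→d15:-→d16:-→d17:-→d18:-→d19:-→d20:-→d21:-→d22:-→d23:-→d24:H0  best=H0
  ? 82.92.201.101  path d0:H1→d1:-→d2:-→d3:-→d4:-→d5:-→d6:-→d7:-→d8:-→d9:-→d10:-→d11:-→d12:H4→d13:-→d14:-→d15:-→d16:-→d17:-→d18:-→d19:-→d20:-→d21:-→d22:-→d23:-→d24:H0  best=H0
  ? 166.136.95.0  path d0:H1→d1:-→d2:-→d3:-→d4:-→d5:-→d6:-→d7:H2→d8:-→d9:-→d10:-→d11:-→d12:-→d13:-→d14:-→d15:-→d16:H3→d17:-→d18:-→d19:-→d20:-→d21:-→d22:-→d23:-→d24:H0  best=H0

== LOOKUPS ==
["H1","H1","H3","H0","H0","H4","H1","H1","H2","H0","H0","H0"]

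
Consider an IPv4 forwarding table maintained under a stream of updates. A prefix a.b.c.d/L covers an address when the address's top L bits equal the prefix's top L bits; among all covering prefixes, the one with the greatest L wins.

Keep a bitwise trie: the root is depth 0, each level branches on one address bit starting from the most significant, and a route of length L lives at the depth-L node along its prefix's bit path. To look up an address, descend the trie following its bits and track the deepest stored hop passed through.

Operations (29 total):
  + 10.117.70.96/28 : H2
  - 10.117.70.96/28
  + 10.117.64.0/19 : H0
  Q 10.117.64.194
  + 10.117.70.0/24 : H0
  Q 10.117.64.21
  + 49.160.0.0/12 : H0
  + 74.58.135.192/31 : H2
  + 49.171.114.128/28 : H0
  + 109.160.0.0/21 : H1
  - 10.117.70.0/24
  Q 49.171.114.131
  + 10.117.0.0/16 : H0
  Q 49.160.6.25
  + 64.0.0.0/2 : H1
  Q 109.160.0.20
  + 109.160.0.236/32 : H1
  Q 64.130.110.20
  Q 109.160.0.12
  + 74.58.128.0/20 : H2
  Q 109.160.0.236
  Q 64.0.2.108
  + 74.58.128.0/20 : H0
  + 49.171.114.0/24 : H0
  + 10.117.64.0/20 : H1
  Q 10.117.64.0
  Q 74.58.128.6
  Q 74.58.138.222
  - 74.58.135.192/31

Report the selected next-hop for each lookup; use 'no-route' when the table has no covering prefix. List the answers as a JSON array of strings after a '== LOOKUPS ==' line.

Apply in order:
  add 10.117.70.96/28 -> H2 at depth 28
  - 10.117.70.96/28 clear@28
  add 10.117.64.0/19 -> H0 at depth 19
  ? 10.117.64.194  path d0:-→d1:-→d2:-→d3:-→d4:-→d5:-→d6:-→d7:-→d8:-→d9:-→d10:-→d11:-→d12:-→d13:-→d14:-→d15:-→d16:-→d17:-→d18:-→d19:H0→d20:-→d21:-  best=H0
  add 10.117.70.0/24 -> H0 at depth 24
  ? 10.117.64.21  path d0:-→d1:-→d2:-→d3:-→d4:-→d5:-→d6:-→d7:-→d8:-→d9:-→d10:-→d11:-→d12:-→d13:-→d14:-→d15:-→d16:-→d17:-→d18:-→d19:H0→d20:-→d21:-  best=H0
  add 49.160.0.0/12 -> H0 at depth 12
  add 74.58.135.192/31 -> H2 at depth 31
  add 49.171.114.128/28 -> H0 at depth 28
  add 109.160.0.0/21 -> H1 at depth 21
  - 10.117.70.0/24 clear@24
  ? 49.171.114.131  path d0:-→d1:-→d2:-→d3:-→d4:-→d5:-→d6:-→d7:-→d8:-→d9:-→d10:-→d11:-→d12:H0→d13:-→d14:-→d15:-→d16:-→d17:-→d18:-→d19:-→d20:-→d21:-→d22:-→d23:-→d24:-→d25:-→d26:-→d27:-→d28:H0  best=H0
  add 10.117.0.0/16 -> H0 at depth 16
  ? 49.160.6.25  path d0:-→d1:-→d2:-→d3:-→d4:-→d5:-→d6:-→d7:-→d8:-→d9:-→d10:-→d11:-→d12:H0  best=H0
  add 64.0.0.0/2 -> H1 at depth 2
  ? 109.160.0.20  path d0:-→d1:-→d2:H1→d3:-→d4:-→d5:-→d6:-→d7:-→d8:-→d9:-→d10:-→d11:-→d12:-→d13:-→d14:-→d15:-→d16:-→d17:-→d18:-→d19:-→d20:-→d21:H1  best=H1
  add 109.160.0.236/32 -> H1 at depth 32
  ? 64.130.110.20  path d0:-→d1:-→d2:H1→d3:-→d4:-  best=H1
  ? 109.160.0.12  path d0:-→d1:-→d2:H1→d3:-→d4:-→d5:-→d6:-→d7:-→d8:-→d9:-→d10:-→d11:-→d12:-→d13:-→d14:-→d15:-→d16:-→d17:-→d18:-→d19:-→d20:-→d21:H1→d22:-→d23:-→d24:-  best=H1
  add 74.58.128.0/20 -> H2 at depth 20
  ? 109.160.0.236  path d0:-→d1:-→d2:H1→d3:-→d4:-→d5:-→d6:-→d7:-→d8:-→d9:-→d10:-→d11:-→d12:-→d13:-→d14:-→d15:-→d16:-→d17:-→d18:-→d19:-→d20:-→d21:H1→d22:-→d23:-→d24:-→d25:-→d26:-→d27:-→d28:-→d29:-→d30:-→d31:-→d32:H1  best=H1
  ? 64.0.2.108  path d0:-→d1:-→d2:H1→d3:-→d4:-  best=H1
  add 74.58.128.0/20 -> H0 at depth 20
  add 49.171.114.0/24 -> H0 at depth 24
  add 10.117.64.0/20 -> H1 at depth 20
  ? 10.117.64.0  path d0:-→d1:-→d2:-→d3:-→d4:-→d5:-→d6:-→d7:-→d8:-→d9:-→d10:-→d11:-→d12:-→d13:-→d14:-→d15:-→d16:H0→d17:-→d18:-→d19:H0→d20:H1→d21:-  best=H1
  ? 74.58.128.6  path d0:-→d1:-→d2:H1→d3:-→d4:-→d5:-→d6:-→d7:-→d8:-→d9:-→d10:-→d11:-→d12:-→d13:-→d14:-→d15:-→d16:-→d17:-→d18:-→d19:-→d20:H0→d21:-  best=H0
  ? 74.58.138.222  path d0:-→d1:-→d2:H1→d3:-→d4:-→d5:-→d6:-→d7:-→d8:-→d9:-→d10:-→d11:-→d12:-→d13:-→d14:-→d15:-→d16:-→d17:-→d18:-→d19:-→d20:H0  best=H0
  - 74.58.135.192/31 clear@31

== LOOKUPS ==
["H0","H0","H0","H0","H1","H1","H1","H1","H1","H1","H0","H0"]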